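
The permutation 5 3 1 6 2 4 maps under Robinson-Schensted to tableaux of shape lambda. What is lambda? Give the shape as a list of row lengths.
[3, 2, 1]

Row-insert each entry into an empty tableau.

After inserting 5: P = [[5]].
After inserting 3: P = [[3], [5]].
After inserting 1: P = [[1], [3], [5]].
After inserting 6: P = [[1, 6], [3], [5]].
After inserting 2: P = [[1, 2], [3, 6], [5]].
After inserting 4: P = [[1, 2, 4], [3, 6], [5]].

The final insertion tableau P = [[1, 2, 4], [3, 6], [5]] has shape [3, 2, 1].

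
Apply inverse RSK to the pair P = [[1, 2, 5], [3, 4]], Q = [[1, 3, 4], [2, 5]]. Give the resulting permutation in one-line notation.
3 1 4 5 2

Reverse RSK: for i = n, n-1, ..., 1, locate i in Q, remove the corresponding corner cell from P, and reverse-bump its entry up through P; the value ejected from row 1 is w(i).

So w = 3 1 4 5 2.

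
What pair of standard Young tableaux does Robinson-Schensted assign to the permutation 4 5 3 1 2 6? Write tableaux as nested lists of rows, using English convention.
Insert each entry of the permutation into P by Schensted row insertion, recording in Q the position of each new cell.

After inserting 4: P = [[4]].
After inserting 5: P = [[4, 5]].
After inserting 3: P = [[3, 5], [4]].
After inserting 1: P = [[1, 5], [3], [4]].
After inserting 2: P = [[1, 2], [3, 5], [4]].
After inserting 6: P = [[1, 2, 6], [3, 5], [4]].

So P = [[1, 2, 6], [3, 5], [4]], Q = [[1, 2, 6], [3, 5], [4]].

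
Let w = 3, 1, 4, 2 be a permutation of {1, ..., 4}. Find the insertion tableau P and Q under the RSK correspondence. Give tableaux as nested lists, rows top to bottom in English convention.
Insert each entry of the permutation into P by Schensted row insertion, recording in Q the position of each new cell.

Insert 3: appended to row 1. P = [[3]], Q = [[1]].
Insert 1: 1 bumps 3 from row 1; 3 starts row 2. P = [[1], [3]], Q = [[1], [2]].
Insert 4: appended to row 1. P = [[1, 4], [3]], Q = [[1, 3], [2]].
Insert 2: 2 bumps 4 from row 1; 4 appends to row 2. P = [[1, 2], [3, 4]], Q = [[1, 3], [2, 4]].

So P = [[1, 2], [3, 4]], Q = [[1, 3], [2, 4]].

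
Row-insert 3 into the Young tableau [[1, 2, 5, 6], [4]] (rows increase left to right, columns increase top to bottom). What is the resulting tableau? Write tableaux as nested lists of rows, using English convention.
[[1, 2, 3, 6], [4, 5]]

In row 1, 3 replaces 5 (the leftmost entry greater than 3); 5 is bumped to row 2. 5 is appended to row 2. The new tableau is [[1, 2, 3, 6], [4, 5]].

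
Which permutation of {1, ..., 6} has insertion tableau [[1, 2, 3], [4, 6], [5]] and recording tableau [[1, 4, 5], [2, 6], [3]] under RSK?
Reverse the RSK construction: for i from n down to 1, find the cell of Q containing i, remove the entry at that cell from P, and reverse-bump it up through P; the value ejected from row 1 is w(i).

Step i=6: Q has 6 at row 2, column 2; remove 6 from row 2 of P and reverse-bump: 6 enters row 1 and ejects 3. So w(6) = 3. P is now [[1, 2, 6], [4], [5]].
Step i=5: Q has 5 at row 1, column 3; remove that cell from P, ejecting 6. So w(5) = 6. P is now [[1, 2], [4], [5]].
Step i=4: Q has 4 at row 1, column 2; remove that cell from P, ejecting 2. So w(4) = 2. P is now [[1], [4], [5]].
Step i=3: Q has 3 at row 3, column 1; remove 5 from row 3 of P and reverse-bump: 5 enters row 2 and ejects 4; 4 enters row 1 and ejects 1. So w(3) = 1. P is now [[4], [5]].
Step i=2: Q has 2 at row 2, column 1; remove 5 from row 2 of P and reverse-bump: 5 enters row 1 and ejects 4. So w(2) = 4. P is now [[5]].
Step i=1: Q has 1 at row 1, column 1; remove that cell from P, ejecting 5. So w(1) = 5. P is now [].

So w = 5 4 1 2 6 3.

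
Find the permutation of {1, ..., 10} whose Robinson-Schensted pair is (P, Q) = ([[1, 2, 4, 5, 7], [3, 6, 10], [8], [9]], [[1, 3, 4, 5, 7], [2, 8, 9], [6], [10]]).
9 1 3 4 8 2 10 6 7 5

Reverse the RSK construction: for i from n down to 1, find the cell of Q containing i, remove the entry at that cell from P, and reverse-bump it up through P; the value ejected from row 1 is w(i).

Step i=10: Q has 10 at row 4, column 1; remove 9 from row 4 of P and reverse-bump: 9 enters row 3 and ejects 8; 8 enters row 2 and ejects 6; 6 enters row 1 and ejects 5. So w(10) = 5. P is now [[1, 2, 4, 6, 7], [3, 8, 10], [9]].
Step i=9: Q has 9 at row 2, column 3; remove 10 from row 2 of P and reverse-bump: 10 enters row 1 and ejects 7. So w(9) = 7. P is now [[1, 2, 4, 6, 10], [3, 8], [9]].
Step i=8: Q has 8 at row 2, column 2; remove 8 from row 2 of P and reverse-bump: 8 enters row 1 and ejects 6. So w(8) = 6. P is now [[1, 2, 4, 8, 10], [3], [9]].
Step i=7: Q has 7 at row 1, column 5; remove that cell from P, ejecting 10. So w(7) = 10. P is now [[1, 2, 4, 8], [3], [9]].
Step i=6: Q has 6 at row 3, column 1; remove 9 from row 3 of P and reverse-bump: 9 enters row 2 and ejects 3; 3 enters row 1 and ejects 2. So w(6) = 2. P is now [[1, 3, 4, 8], [9]].
Step i=5: Q has 5 at row 1, column 4; remove that cell from P, ejecting 8. So w(5) = 8. P is now [[1, 3, 4], [9]].
Step i=4: Q has 4 at row 1, column 3; remove that cell from P, ejecting 4. So w(4) = 4. P is now [[1, 3], [9]].
Step i=3: Q has 3 at row 1, column 2; remove that cell from P, ejecting 3. So w(3) = 3. P is now [[1], [9]].
Step i=2: Q has 2 at row 2, column 1; remove 9 from row 2 of P and reverse-bump: 9 enters row 1 and ejects 1. So w(2) = 1. P is now [[9]].
Step i=1: Q has 1 at row 1, column 1; remove that cell from P, ejecting 9. So w(1) = 9. P is now [].

So w = 9 1 3 4 8 2 10 6 7 5.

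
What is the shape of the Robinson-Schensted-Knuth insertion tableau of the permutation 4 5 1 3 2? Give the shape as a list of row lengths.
Row-insert each entry into an empty tableau.

After inserting 4: P = [[4]].
After inserting 5: P = [[4, 5]].
After inserting 1: P = [[1, 5], [4]].
After inserting 3: P = [[1, 3], [4, 5]].
After inserting 2: P = [[1, 2], [3, 5], [4]].

The final insertion tableau P = [[1, 2], [3, 5], [4]] has shape [2, 2, 1].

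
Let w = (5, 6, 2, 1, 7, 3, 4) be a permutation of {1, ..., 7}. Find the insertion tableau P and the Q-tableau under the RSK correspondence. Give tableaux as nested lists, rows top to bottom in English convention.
P = [[1, 3, 4], [2, 6, 7], [5]], Q = [[1, 2, 5], [3, 6, 7], [4]]

Insert each entry of the permutation into P by Schensted row insertion, recording in Q the position of each new cell.

Insert 5: appended to row 1. P = [[5]].
Insert 6: appended to row 1. P = [[5, 6]].
Insert 2: 2 bumps 5 from row 1; 5 starts row 2. P = [[2, 6], [5]].
Insert 1: 1 bumps 2 from row 1; 2 bumps 5 from row 2; 5 starts row 3. P = [[1, 6], [2], [5]].
Insert 7: appended to row 1. P = [[1, 6, 7], [2], [5]].
Insert 3: 3 bumps 6 from row 1; 6 appends to row 2. P = [[1, 3, 7], [2, 6], [5]].
Insert 4: 4 bumps 7 from row 1; 7 appends to row 2. P = [[1, 3, 4], [2, 6, 7], [5]].

So P = [[1, 3, 4], [2, 6, 7], [5]], Q = [[1, 2, 5], [3, 6, 7], [4]].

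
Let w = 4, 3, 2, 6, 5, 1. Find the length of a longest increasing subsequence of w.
2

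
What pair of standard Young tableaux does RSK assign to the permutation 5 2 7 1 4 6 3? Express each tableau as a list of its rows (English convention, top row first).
Insert each entry of the permutation into P by Schensted row insertion, recording in Q the position of each new cell.

Insert 5: appended to row 1. P = [[5]], Q = [[1]].
Insert 2: 2 bumps 5 from row 1; 5 starts row 2. P = [[2], [5]], Q = [[1], [2]].
Insert 7: appended to row 1. P = [[2, 7], [5]], Q = [[1, 3], [2]].
Insert 1: 1 bumps 2 from row 1; 2 bumps 5 from row 2; 5 starts row 3. P = [[1, 7], [2], [5]], Q = [[1, 3], [2], [4]].
Insert 4: 4 bumps 7 from row 1; 7 appends to row 2. P = [[1, 4], [2, 7], [5]], Q = [[1, 3], [2, 5], [4]].
Insert 6: appended to row 1. P = [[1, 4, 6], [2, 7], [5]], Q = [[1, 3, 6], [2, 5], [4]].
Insert 3: 3 bumps 4 from row 1; 4 bumps 7 from row 2; 7 appends to row 3. P = [[1, 3, 6], [2, 4], [5, 7]], Q = [[1, 3, 6], [2, 5], [4, 7]].

So P = [[1, 3, 6], [2, 4], [5, 7]], Q = [[1, 3, 6], [2, 5], [4, 7]].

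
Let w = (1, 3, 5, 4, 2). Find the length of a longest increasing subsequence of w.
3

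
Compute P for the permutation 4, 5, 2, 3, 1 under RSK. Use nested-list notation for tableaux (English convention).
P = [[1, 3], [2, 5], [4]]

Insert 4: appended to row 1. P = [[4]].
Insert 5: appended to row 1. P = [[4, 5]].
Insert 2: 2 bumps 4 from row 1; 4 starts row 2. P = [[2, 5], [4]].
Insert 3: 3 bumps 5 from row 1; 5 appends to row 2. P = [[2, 3], [4, 5]].
Insert 1: 1 bumps 2 from row 1; 2 bumps 4 from row 2; 4 starts row 3. P = [[1, 3], [2, 5], [4]].

So P = [[1, 3], [2, 5], [4]].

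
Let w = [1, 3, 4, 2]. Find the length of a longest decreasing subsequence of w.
2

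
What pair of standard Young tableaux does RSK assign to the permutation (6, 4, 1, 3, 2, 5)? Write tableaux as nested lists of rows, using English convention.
Insert each entry of the permutation into P by Schensted row insertion, recording in Q the position of each new cell.

Insert 6: appended to row 1. P = [[6]].
Insert 4: 4 bumps 6 from row 1; 6 starts row 2. P = [[4], [6]].
Insert 1: 1 bumps 4 from row 1; 4 bumps 6 from row 2; 6 starts row 3. P = [[1], [4], [6]].
Insert 3: appended to row 1. P = [[1, 3], [4], [6]].
Insert 2: 2 bumps 3 from row 1; 3 bumps 4 from row 2; 4 bumps 6 from row 3; 6 starts row 4. P = [[1, 2], [3], [4], [6]].
Insert 5: appended to row 1. P = [[1, 2, 5], [3], [4], [6]].

So P = [[1, 2, 5], [3], [4], [6]], Q = [[1, 4, 6], [2], [3], [5]].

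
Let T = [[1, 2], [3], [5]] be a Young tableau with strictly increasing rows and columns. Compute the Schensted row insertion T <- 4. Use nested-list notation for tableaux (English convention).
[[1, 2, 4], [3], [5]]

4 is larger than every entry of row 1, so it is appended to row 1. The new tableau is [[1, 2, 4], [3], [5]].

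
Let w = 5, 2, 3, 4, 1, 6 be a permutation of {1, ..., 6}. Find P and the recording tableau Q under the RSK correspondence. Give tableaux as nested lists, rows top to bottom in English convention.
P = [[1, 3, 4, 6], [2], [5]], Q = [[1, 3, 4, 6], [2], [5]]

Insert each entry of the permutation into P by Schensted row insertion, recording in Q the position of each new cell.

After inserting 5: P = [[5]].
After inserting 2: P = [[2], [5]].
After inserting 3: P = [[2, 3], [5]].
After inserting 4: P = [[2, 3, 4], [5]].
After inserting 1: P = [[1, 3, 4], [2], [5]].
After inserting 6: P = [[1, 3, 4, 6], [2], [5]].

So P = [[1, 3, 4, 6], [2], [5]], Q = [[1, 3, 4, 6], [2], [5]].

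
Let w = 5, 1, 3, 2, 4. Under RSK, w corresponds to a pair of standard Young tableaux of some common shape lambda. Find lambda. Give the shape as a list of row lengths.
[3, 1, 1]

Row-insert each entry into an empty tableau.

After inserting 5: P = [[5]].
After inserting 1: P = [[1], [5]].
After inserting 3: P = [[1, 3], [5]].
After inserting 2: P = [[1, 2], [3], [5]].
After inserting 4: P = [[1, 2, 4], [3], [5]].

The final insertion tableau P = [[1, 2, 4], [3], [5]] has shape [3, 1, 1].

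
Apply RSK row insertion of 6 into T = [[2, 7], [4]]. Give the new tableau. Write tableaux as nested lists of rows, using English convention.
[[2, 6], [4, 7]]

In row 1, 6 replaces 7 (the leftmost entry greater than 6); 7 is bumped to row 2. 7 is appended to row 2. The new tableau is [[2, 6], [4, 7]].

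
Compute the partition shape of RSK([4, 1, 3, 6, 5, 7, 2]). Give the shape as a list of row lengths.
[4, 2, 1]

Row-insert each entry into an empty tableau.

After inserting 4: P = [[4]].
After inserting 1: P = [[1], [4]].
After inserting 3: P = [[1, 3], [4]].
After inserting 6: P = [[1, 3, 6], [4]].
After inserting 5: P = [[1, 3, 5], [4, 6]].
After inserting 7: P = [[1, 3, 5, 7], [4, 6]].
After inserting 2: P = [[1, 2, 5, 7], [3, 6], [4]].

The final insertion tableau P = [[1, 2, 5, 7], [3, 6], [4]] has shape [4, 2, 1].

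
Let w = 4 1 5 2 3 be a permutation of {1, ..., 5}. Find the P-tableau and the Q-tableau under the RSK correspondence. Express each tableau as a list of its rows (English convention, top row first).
Insert each entry of the permutation into P by Schensted row insertion, recording in Q the position of each new cell.

After inserting 4: P = [[4]].
After inserting 1: P = [[1], [4]].
After inserting 5: P = [[1, 5], [4]].
After inserting 2: P = [[1, 2], [4, 5]].
After inserting 3: P = [[1, 2, 3], [4, 5]].

So P = [[1, 2, 3], [4, 5]], Q = [[1, 3, 5], [2, 4]].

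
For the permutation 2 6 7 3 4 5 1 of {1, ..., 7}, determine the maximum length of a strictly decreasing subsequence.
3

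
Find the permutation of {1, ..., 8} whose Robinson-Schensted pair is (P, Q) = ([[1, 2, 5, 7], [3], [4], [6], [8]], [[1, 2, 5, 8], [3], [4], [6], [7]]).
Reverse the RSK construction: for i from n down to 1, find the cell of Q containing i, remove the entry at that cell from P, and reverse-bump it up through P; the value ejected from row 1 is w(i).

Step i=8: Q has 8 at row 1, column 4; remove that cell from P, ejecting 7. So w(8) = 7. P is now [[1, 2, 5], [3], [4], [6], [8]].
Step i=7: Q has 7 at row 5, column 1; remove 8 from row 5 of P and reverse-bump: 8 enters row 4 and ejects 6; 6 enters row 3 and ejects 4; 4 enters row 2 and ejects 3; 3 enters row 1 and ejects 2. So w(7) = 2. P is now [[1, 3, 5], [4], [6], [8]].
Step i=6: Q has 6 at row 4, column 1; remove 8 from row 4 of P and reverse-bump: 8 enters row 3 and ejects 6; 6 enters row 2 and ejects 4; 4 enters row 1 and ejects 3. So w(6) = 3. P is now [[1, 4, 5], [6], [8]].
Step i=5: Q has 5 at row 1, column 3; remove that cell from P, ejecting 5. So w(5) = 5. P is now [[1, 4], [6], [8]].
Step i=4: Q has 4 at row 3, column 1; remove 8 from row 3 of P and reverse-bump: 8 enters row 2 and ejects 6; 6 enters row 1 and ejects 4. So w(4) = 4. P is now [[1, 6], [8]].
Step i=3: Q has 3 at row 2, column 1; remove 8 from row 2 of P and reverse-bump: 8 enters row 1 and ejects 6. So w(3) = 6. P is now [[1, 8]].
Step i=2: Q has 2 at row 1, column 2; remove that cell from P, ejecting 8. So w(2) = 8. P is now [[1]].
Step i=1: Q has 1 at row 1, column 1; remove that cell from P, ejecting 1. So w(1) = 1. P is now [].

So w = 1 8 6 4 5 3 2 7.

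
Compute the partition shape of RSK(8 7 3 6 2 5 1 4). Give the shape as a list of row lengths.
[2, 2, 2, 1, 1]

Row-insert each entry into an empty tableau.

After inserting 8: P = [[8]].
After inserting 7: P = [[7], [8]].
After inserting 3: P = [[3], [7], [8]].
After inserting 6: P = [[3, 6], [7], [8]].
After inserting 2: P = [[2, 6], [3], [7], [8]].
After inserting 5: P = [[2, 5], [3, 6], [7], [8]].
After inserting 1: P = [[1, 5], [2, 6], [3], [7], [8]].
After inserting 4: P = [[1, 4], [2, 5], [3, 6], [7], [8]].

The final insertion tableau P = [[1, 4], [2, 5], [3, 6], [7], [8]] has shape [2, 2, 2, 1, 1].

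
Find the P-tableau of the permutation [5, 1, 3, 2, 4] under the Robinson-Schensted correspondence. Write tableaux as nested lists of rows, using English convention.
After inserting 5: P = [[5]].
After inserting 1: P = [[1], [5]].
After inserting 3: P = [[1, 3], [5]].
After inserting 2: P = [[1, 2], [3], [5]].
After inserting 4: P = [[1, 2, 4], [3], [5]].

So P = [[1, 2, 4], [3], [5]].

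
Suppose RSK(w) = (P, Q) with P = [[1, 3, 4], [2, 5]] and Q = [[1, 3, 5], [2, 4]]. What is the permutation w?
Reverse the RSK construction: for i from n down to 1, find the cell of Q containing i, remove the entry at that cell from P, and reverse-bump it up through P; the value ejected from row 1 is w(i).

Step i=5: Q has 5 at row 1, column 3; remove that cell from P, ejecting 4. So w(5) = 4. P is now [[1, 3], [2, 5]].
Step i=4: Q has 4 at row 2, column 2; remove 5 from row 2 of P and reverse-bump: 5 enters row 1 and ejects 3. So w(4) = 3. P is now [[1, 5], [2]].
Step i=3: Q has 3 at row 1, column 2; remove that cell from P, ejecting 5. So w(3) = 5. P is now [[1], [2]].
Step i=2: Q has 2 at row 2, column 1; remove 2 from row 2 of P and reverse-bump: 2 enters row 1 and ejects 1. So w(2) = 1. P is now [[2]].
Step i=1: Q has 1 at row 1, column 1; remove that cell from P, ejecting 2. So w(1) = 2. P is now [].

So w = 2 1 5 3 4.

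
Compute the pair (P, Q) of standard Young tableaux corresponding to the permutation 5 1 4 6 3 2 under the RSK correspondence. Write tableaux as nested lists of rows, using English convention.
P = [[1, 2, 6], [3], [4], [5]], Q = [[1, 3, 4], [2], [5], [6]]

Insert each entry of the permutation into P by Schensted row insertion, recording in Q the position of each new cell.

Insert 5: appended to row 1. P = [[5]], Q = [[1]].
Insert 1: 1 bumps 5 from row 1; 5 starts row 2. P = [[1], [5]], Q = [[1], [2]].
Insert 4: appended to row 1. P = [[1, 4], [5]], Q = [[1, 3], [2]].
Insert 6: appended to row 1. P = [[1, 4, 6], [5]], Q = [[1, 3, 4], [2]].
Insert 3: 3 bumps 4 from row 1; 4 bumps 5 from row 2; 5 starts row 3. P = [[1, 3, 6], [4], [5]], Q = [[1, 3, 4], [2], [5]].
Insert 2: 2 bumps 3 from row 1; 3 bumps 4 from row 2; 4 bumps 5 from row 3; 5 starts row 4. P = [[1, 2, 6], [3], [4], [5]], Q = [[1, 3, 4], [2], [5], [6]].

So P = [[1, 2, 6], [3], [4], [5]], Q = [[1, 3, 4], [2], [5], [6]].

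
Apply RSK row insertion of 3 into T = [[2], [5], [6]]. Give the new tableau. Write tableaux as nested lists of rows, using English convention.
[[2, 3], [5], [6]]

3 is larger than every entry of row 1, so it is appended to row 1. The new tableau is [[2, 3], [5], [6]].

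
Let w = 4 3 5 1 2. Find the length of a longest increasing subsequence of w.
2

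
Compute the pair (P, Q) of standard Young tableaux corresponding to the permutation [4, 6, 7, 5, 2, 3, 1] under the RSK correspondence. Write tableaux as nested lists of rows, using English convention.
P = [[1, 3, 7], [2, 5], [4], [6]], Q = [[1, 2, 3], [4, 6], [5], [7]]

Insert each entry of the permutation into P by Schensted row insertion, recording in Q the position of each new cell.

Insert 4: appended to row 1. P = [[4]], Q = [[1]].
Insert 6: appended to row 1. P = [[4, 6]], Q = [[1, 2]].
Insert 7: appended to row 1. P = [[4, 6, 7]], Q = [[1, 2, 3]].
Insert 5: 5 bumps 6 from row 1; 6 starts row 2. P = [[4, 5, 7], [6]], Q = [[1, 2, 3], [4]].
Insert 2: 2 bumps 4 from row 1; 4 bumps 6 from row 2; 6 starts row 3. P = [[2, 5, 7], [4], [6]], Q = [[1, 2, 3], [4], [5]].
Insert 3: 3 bumps 5 from row 1; 5 appends to row 2. P = [[2, 3, 7], [4, 5], [6]], Q = [[1, 2, 3], [4, 6], [5]].
Insert 1: 1 bumps 2 from row 1; 2 bumps 4 from row 2; 4 bumps 6 from row 3; 6 starts row 4. P = [[1, 3, 7], [2, 5], [4], [6]], Q = [[1, 2, 3], [4, 6], [5], [7]].

So P = [[1, 3, 7], [2, 5], [4], [6]], Q = [[1, 2, 3], [4, 6], [5], [7]].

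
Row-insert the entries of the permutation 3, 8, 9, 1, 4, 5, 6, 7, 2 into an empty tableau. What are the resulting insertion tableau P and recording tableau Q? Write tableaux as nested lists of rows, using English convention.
P = [[1, 2, 5, 6, 7], [3, 4, 9], [8]], Q = [[1, 2, 3, 7, 8], [4, 5, 6], [9]]

Insert each entry of the permutation into P by Schensted row insertion, recording in Q the position of each new cell.

After inserting 3: P = [[3]].
After inserting 8: P = [[3, 8]].
After inserting 9: P = [[3, 8, 9]].
After inserting 1: P = [[1, 8, 9], [3]].
After inserting 4: P = [[1, 4, 9], [3, 8]].
After inserting 5: P = [[1, 4, 5], [3, 8, 9]].
After inserting 6: P = [[1, 4, 5, 6], [3, 8, 9]].
After inserting 7: P = [[1, 4, 5, 6, 7], [3, 8, 9]].
After inserting 2: P = [[1, 2, 5, 6, 7], [3, 4, 9], [8]].

So P = [[1, 2, 5, 6, 7], [3, 4, 9], [8]], Q = [[1, 2, 3, 7, 8], [4, 5, 6], [9]].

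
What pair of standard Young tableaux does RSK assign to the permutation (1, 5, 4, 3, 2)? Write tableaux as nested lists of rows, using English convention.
P = [[1, 2], [3], [4], [5]], Q = [[1, 2], [3], [4], [5]]

Insert each entry of the permutation into P by Schensted row insertion, recording in Q the position of each new cell.

Insert 1: appended to row 1. P = [[1]].
Insert 5: appended to row 1. P = [[1, 5]].
Insert 4: 4 bumps 5 from row 1; 5 starts row 2. P = [[1, 4], [5]].
Insert 3: 3 bumps 4 from row 1; 4 bumps 5 from row 2; 5 starts row 3. P = [[1, 3], [4], [5]].
Insert 2: 2 bumps 3 from row 1; 3 bumps 4 from row 2; 4 bumps 5 from row 3; 5 starts row 4. P = [[1, 2], [3], [4], [5]].

So P = [[1, 2], [3], [4], [5]], Q = [[1, 2], [3], [4], [5]].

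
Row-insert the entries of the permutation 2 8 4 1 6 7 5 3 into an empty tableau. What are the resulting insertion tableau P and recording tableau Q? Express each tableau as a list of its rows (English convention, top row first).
Insert each entry of the permutation into P by Schensted row insertion, recording in Q the position of each new cell.

Insert 2: appended to row 1. P = [[2]].
Insert 8: appended to row 1. P = [[2, 8]].
Insert 4: 4 bumps 8 from row 1; 8 starts row 2. P = [[2, 4], [8]].
Insert 1: 1 bumps 2 from row 1; 2 bumps 8 from row 2; 8 starts row 3. P = [[1, 4], [2], [8]].
Insert 6: appended to row 1. P = [[1, 4, 6], [2], [8]].
Insert 7: appended to row 1. P = [[1, 4, 6, 7], [2], [8]].
Insert 5: 5 bumps 6 from row 1; 6 appends to row 2. P = [[1, 4, 5, 7], [2, 6], [8]].
Insert 3: 3 bumps 4 from row 1; 4 bumps 6 from row 2; 6 bumps 8 from row 3; 8 starts row 4. P = [[1, 3, 5, 7], [2, 4], [6], [8]].

So P = [[1, 3, 5, 7], [2, 4], [6], [8]], Q = [[1, 2, 5, 6], [3, 7], [4], [8]].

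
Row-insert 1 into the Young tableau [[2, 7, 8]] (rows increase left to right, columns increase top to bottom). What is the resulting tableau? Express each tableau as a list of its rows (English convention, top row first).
[[1, 7, 8], [2]]

In row 1, 1 replaces 2 (the leftmost entry greater than 1); 2 is bumped to row 2. 2 starts a new row 2. The new tableau is [[1, 7, 8], [2]].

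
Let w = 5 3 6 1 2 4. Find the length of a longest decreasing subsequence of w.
3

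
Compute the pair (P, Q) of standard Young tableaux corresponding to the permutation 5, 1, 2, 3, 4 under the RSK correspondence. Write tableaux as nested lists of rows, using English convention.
P = [[1, 2, 3, 4], [5]], Q = [[1, 3, 4, 5], [2]]

Insert each entry of the permutation into P by Schensted row insertion, recording in Q the position of each new cell.

After inserting 5: P = [[5]].
After inserting 1: P = [[1], [5]].
After inserting 2: P = [[1, 2], [5]].
After inserting 3: P = [[1, 2, 3], [5]].
After inserting 4: P = [[1, 2, 3, 4], [5]].

So P = [[1, 2, 3, 4], [5]], Q = [[1, 3, 4, 5], [2]].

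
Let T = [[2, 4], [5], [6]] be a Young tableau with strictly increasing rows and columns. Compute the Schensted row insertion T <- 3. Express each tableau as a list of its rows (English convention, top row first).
In row 1, 3 replaces 4 (the leftmost entry greater than 3); 4 is bumped to row 2. In row 2, 4 replaces 5 (the leftmost entry greater than 4); 5 is bumped to row 3. In row 3, 5 replaces 6 (the leftmost entry greater than 5); 6 is bumped to row 4. 6 starts a new row 4. The new tableau is [[2, 3], [4], [5], [6]].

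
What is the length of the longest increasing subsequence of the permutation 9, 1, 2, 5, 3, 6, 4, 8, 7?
5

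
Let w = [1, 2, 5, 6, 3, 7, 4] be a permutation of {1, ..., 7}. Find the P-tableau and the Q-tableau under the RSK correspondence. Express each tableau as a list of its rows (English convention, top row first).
Insert each entry of the permutation into P by Schensted row insertion, recording in Q the position of each new cell.

Insert 1: appended to row 1. P = [[1]].
Insert 2: appended to row 1. P = [[1, 2]].
Insert 5: appended to row 1. P = [[1, 2, 5]].
Insert 6: appended to row 1. P = [[1, 2, 5, 6]].
Insert 3: 3 bumps 5 from row 1; 5 starts row 2. P = [[1, 2, 3, 6], [5]].
Insert 7: appended to row 1. P = [[1, 2, 3, 6, 7], [5]].
Insert 4: 4 bumps 6 from row 1; 6 appends to row 2. P = [[1, 2, 3, 4, 7], [5, 6]].

So P = [[1, 2, 3, 4, 7], [5, 6]], Q = [[1, 2, 3, 4, 6], [5, 7]].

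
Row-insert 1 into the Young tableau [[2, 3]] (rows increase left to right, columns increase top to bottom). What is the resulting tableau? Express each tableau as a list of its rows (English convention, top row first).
[[1, 3], [2]]

In row 1, 1 replaces 2 (the leftmost entry greater than 1); 2 is bumped to row 2. 2 starts a new row 2. The new tableau is [[1, 3], [2]].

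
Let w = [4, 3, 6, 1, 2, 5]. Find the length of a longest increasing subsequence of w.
3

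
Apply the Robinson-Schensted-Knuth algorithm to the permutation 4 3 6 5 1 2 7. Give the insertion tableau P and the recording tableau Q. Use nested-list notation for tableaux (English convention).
Insert each entry of the permutation into P by Schensted row insertion, recording in Q the position of each new cell.

Insert 4: appended to row 1. P = [[4]].
Insert 3: 3 bumps 4 from row 1; 4 starts row 2. P = [[3], [4]].
Insert 6: appended to row 1. P = [[3, 6], [4]].
Insert 5: 5 bumps 6 from row 1; 6 appends to row 2. P = [[3, 5], [4, 6]].
Insert 1: 1 bumps 3 from row 1; 3 bumps 4 from row 2; 4 starts row 3. P = [[1, 5], [3, 6], [4]].
Insert 2: 2 bumps 5 from row 1; 5 bumps 6 from row 2; 6 appends to row 3. P = [[1, 2], [3, 5], [4, 6]].
Insert 7: appended to row 1. P = [[1, 2, 7], [3, 5], [4, 6]].

So P = [[1, 2, 7], [3, 5], [4, 6]], Q = [[1, 3, 7], [2, 4], [5, 6]].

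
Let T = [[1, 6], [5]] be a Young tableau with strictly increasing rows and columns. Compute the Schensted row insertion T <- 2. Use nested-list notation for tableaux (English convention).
[[1, 2], [5, 6]]

In row 1, 2 replaces 6 (the leftmost entry greater than 2); 6 is bumped to row 2. 6 is appended to row 2. The new tableau is [[1, 2], [5, 6]].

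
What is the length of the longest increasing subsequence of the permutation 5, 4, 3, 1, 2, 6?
3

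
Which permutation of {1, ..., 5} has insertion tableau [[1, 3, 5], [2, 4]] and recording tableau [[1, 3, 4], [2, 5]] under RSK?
Reverse RSK: for i = n, n-1, ..., 1, locate i in Q, remove the corresponding corner cell from P, and reverse-bump its entry up through P; the value ejected from row 1 is w(i).

So w = 2 1 4 5 3.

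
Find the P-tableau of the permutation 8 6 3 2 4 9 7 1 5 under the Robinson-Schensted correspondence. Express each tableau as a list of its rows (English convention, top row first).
After inserting 8: P = [[8]].
After inserting 6: P = [[6], [8]].
After inserting 3: P = [[3], [6], [8]].
After inserting 2: P = [[2], [3], [6], [8]].
After inserting 4: P = [[2, 4], [3], [6], [8]].
After inserting 9: P = [[2, 4, 9], [3], [6], [8]].
After inserting 7: P = [[2, 4, 7], [3, 9], [6], [8]].
After inserting 1: P = [[1, 4, 7], [2, 9], [3], [6], [8]].
After inserting 5: P = [[1, 4, 5], [2, 7], [3, 9], [6], [8]].

So P = [[1, 4, 5], [2, 7], [3, 9], [6], [8]].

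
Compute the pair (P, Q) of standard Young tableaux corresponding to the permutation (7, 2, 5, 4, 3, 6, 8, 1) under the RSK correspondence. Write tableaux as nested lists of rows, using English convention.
P = [[1, 3, 6, 8], [2], [4], [5], [7]], Q = [[1, 3, 6, 7], [2], [4], [5], [8]]

Insert each entry of the permutation into P by Schensted row insertion, recording in Q the position of each new cell.

Insert 7: appended to row 1. P = [[7]].
Insert 2: 2 bumps 7 from row 1; 7 starts row 2. P = [[2], [7]].
Insert 5: appended to row 1. P = [[2, 5], [7]].
Insert 4: 4 bumps 5 from row 1; 5 bumps 7 from row 2; 7 starts row 3. P = [[2, 4], [5], [7]].
Insert 3: 3 bumps 4 from row 1; 4 bumps 5 from row 2; 5 bumps 7 from row 3; 7 starts row 4. P = [[2, 3], [4], [5], [7]].
Insert 6: appended to row 1. P = [[2, 3, 6], [4], [5], [7]].
Insert 8: appended to row 1. P = [[2, 3, 6, 8], [4], [5], [7]].
Insert 1: 1 bumps 2 from row 1; 2 bumps 4 from row 2; 4 bumps 5 from row 3; 5 bumps 7 from row 4; 7 starts row 5. P = [[1, 3, 6, 8], [2], [4], [5], [7]].

So P = [[1, 3, 6, 8], [2], [4], [5], [7]], Q = [[1, 3, 6, 7], [2], [4], [5], [8]].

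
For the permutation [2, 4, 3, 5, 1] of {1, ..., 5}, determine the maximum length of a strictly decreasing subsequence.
3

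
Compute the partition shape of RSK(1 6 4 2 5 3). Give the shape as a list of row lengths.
RSK row insertion gives P = [[1, 2, 3], [4, 5], [6]], which has shape [3, 2, 1].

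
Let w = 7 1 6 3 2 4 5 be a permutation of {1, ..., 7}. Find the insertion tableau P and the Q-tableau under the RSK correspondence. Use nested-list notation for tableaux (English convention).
Insert each entry of the permutation into P by Schensted row insertion, recording in Q the position of each new cell.

Insert 7: appended to row 1. P = [[7]], Q = [[1]].
Insert 1: 1 bumps 7 from row 1; 7 starts row 2. P = [[1], [7]], Q = [[1], [2]].
Insert 6: appended to row 1. P = [[1, 6], [7]], Q = [[1, 3], [2]].
Insert 3: 3 bumps 6 from row 1; 6 bumps 7 from row 2; 7 starts row 3. P = [[1, 3], [6], [7]], Q = [[1, 3], [2], [4]].
Insert 2: 2 bumps 3 from row 1; 3 bumps 6 from row 2; 6 bumps 7 from row 3; 7 starts row 4. P = [[1, 2], [3], [6], [7]], Q = [[1, 3], [2], [4], [5]].
Insert 4: appended to row 1. P = [[1, 2, 4], [3], [6], [7]], Q = [[1, 3, 6], [2], [4], [5]].
Insert 5: appended to row 1. P = [[1, 2, 4, 5], [3], [6], [7]], Q = [[1, 3, 6, 7], [2], [4], [5]].

So P = [[1, 2, 4, 5], [3], [6], [7]], Q = [[1, 3, 6, 7], [2], [4], [5]].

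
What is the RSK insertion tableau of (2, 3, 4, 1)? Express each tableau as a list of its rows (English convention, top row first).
P = [[1, 3, 4], [2]]

Insert 2: appended to row 1. P = [[2]].
Insert 3: appended to row 1. P = [[2, 3]].
Insert 4: appended to row 1. P = [[2, 3, 4]].
Insert 1: 1 bumps 2 from row 1; 2 starts row 2. P = [[1, 3, 4], [2]].

So P = [[1, 3, 4], [2]].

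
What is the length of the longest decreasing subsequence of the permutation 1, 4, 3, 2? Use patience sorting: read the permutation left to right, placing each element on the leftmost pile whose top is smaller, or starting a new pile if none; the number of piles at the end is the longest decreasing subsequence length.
1: new pile. tops = [1]
4: onto pile 1 (replacing 1). tops = [4]
3: new pile. tops = [4, 3]
2: new pile. tops = [4, 3, 2]

3 piles, so the longest decreasing subsequence has length 3.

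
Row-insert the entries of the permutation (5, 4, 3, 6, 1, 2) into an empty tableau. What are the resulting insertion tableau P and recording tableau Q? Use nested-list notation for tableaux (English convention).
P = [[1, 2], [3, 6], [4], [5]], Q = [[1, 4], [2, 6], [3], [5]]

Insert each entry of the permutation into P by Schensted row insertion, recording in Q the position of each new cell.

After inserting 5: P = [[5]].
After inserting 4: P = [[4], [5]].
After inserting 3: P = [[3], [4], [5]].
After inserting 6: P = [[3, 6], [4], [5]].
After inserting 1: P = [[1, 6], [3], [4], [5]].
After inserting 2: P = [[1, 2], [3, 6], [4], [5]].

So P = [[1, 2], [3, 6], [4], [5]], Q = [[1, 4], [2, 6], [3], [5]].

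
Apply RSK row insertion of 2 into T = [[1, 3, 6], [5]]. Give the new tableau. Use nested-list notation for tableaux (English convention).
[[1, 2, 6], [3], [5]]

In row 1, 2 replaces 3 (the leftmost entry greater than 2); 3 is bumped to row 2. In row 2, 3 replaces 5 (the leftmost entry greater than 3); 5 is bumped to row 3. 5 starts a new row 3. The new tableau is [[1, 2, 6], [3], [5]].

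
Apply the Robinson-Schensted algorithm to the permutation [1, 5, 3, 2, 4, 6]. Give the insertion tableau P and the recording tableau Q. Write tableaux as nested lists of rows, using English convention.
Insert each entry of the permutation into P by Schensted row insertion, recording in Q the position of each new cell.

Insert 1: appended to row 1. P = [[1]], Q = [[1]].
Insert 5: appended to row 1. P = [[1, 5]], Q = [[1, 2]].
Insert 3: 3 bumps 5 from row 1; 5 starts row 2. P = [[1, 3], [5]], Q = [[1, 2], [3]].
Insert 2: 2 bumps 3 from row 1; 3 bumps 5 from row 2; 5 starts row 3. P = [[1, 2], [3], [5]], Q = [[1, 2], [3], [4]].
Insert 4: appended to row 1. P = [[1, 2, 4], [3], [5]], Q = [[1, 2, 5], [3], [4]].
Insert 6: appended to row 1. P = [[1, 2, 4, 6], [3], [5]], Q = [[1, 2, 5, 6], [3], [4]].

So P = [[1, 2, 4, 6], [3], [5]], Q = [[1, 2, 5, 6], [3], [4]].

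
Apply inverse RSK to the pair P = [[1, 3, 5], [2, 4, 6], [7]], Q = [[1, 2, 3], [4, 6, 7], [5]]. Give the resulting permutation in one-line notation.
Reverse the RSK construction: for i from n down to 1, find the cell of Q containing i, remove the entry at that cell from P, and reverse-bump it up through P; the value ejected from row 1 is w(i).

Step i=7: Q has 7 at row 2, column 3; remove 6 from row 2 of P and reverse-bump: 6 enters row 1 and ejects 5. So w(7) = 5. P is now [[1, 3, 6], [2, 4], [7]].
Step i=6: Q has 6 at row 2, column 2; remove 4 from row 2 of P and reverse-bump: 4 enters row 1 and ejects 3. So w(6) = 3. P is now [[1, 4, 6], [2], [7]].
Step i=5: Q has 5 at row 3, column 1; remove 7 from row 3 of P and reverse-bump: 7 enters row 2 and ejects 2; 2 enters row 1 and ejects 1. So w(5) = 1. P is now [[2, 4, 6], [7]].
Step i=4: Q has 4 at row 2, column 1; remove 7 from row 2 of P and reverse-bump: 7 enters row 1 and ejects 6. So w(4) = 6. P is now [[2, 4, 7]].
Step i=3: Q has 3 at row 1, column 3; remove that cell from P, ejecting 7. So w(3) = 7. P is now [[2, 4]].
Step i=2: Q has 2 at row 1, column 2; remove that cell from P, ejecting 4. So w(2) = 4. P is now [[2]].
Step i=1: Q has 1 at row 1, column 1; remove that cell from P, ejecting 2. So w(1) = 2. P is now [].

So w = 2 4 7 6 1 3 5.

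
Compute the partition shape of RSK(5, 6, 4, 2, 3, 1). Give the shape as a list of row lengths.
RSK row insertion gives P = [[1, 3], [2, 6], [4], [5]], which has shape [2, 2, 1, 1].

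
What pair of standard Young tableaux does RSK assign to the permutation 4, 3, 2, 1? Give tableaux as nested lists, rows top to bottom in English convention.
P = [[1], [2], [3], [4]], Q = [[1], [2], [3], [4]]

Insert each entry of the permutation into P by Schensted row insertion, recording in Q the position of each new cell.

Insert 4: appended to row 1. P = [[4]].
Insert 3: 3 bumps 4 from row 1; 4 starts row 2. P = [[3], [4]].
Insert 2: 2 bumps 3 from row 1; 3 bumps 4 from row 2; 4 starts row 3. P = [[2], [3], [4]].
Insert 1: 1 bumps 2 from row 1; 2 bumps 3 from row 2; 3 bumps 4 from row 3; 4 starts row 4. P = [[1], [2], [3], [4]].

So P = [[1], [2], [3], [4]], Q = [[1], [2], [3], [4]].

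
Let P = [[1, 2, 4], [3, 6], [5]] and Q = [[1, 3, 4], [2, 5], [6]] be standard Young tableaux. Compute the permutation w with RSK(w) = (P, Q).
Reverse the RSK construction: for i from n down to 1, find the cell of Q containing i, remove the entry at that cell from P, and reverse-bump it up through P; the value ejected from row 1 is w(i).

Step i=6: Q has 6 at row 3, column 1; remove 5 from row 3 of P and reverse-bump: 5 enters row 2 and ejects 3; 3 enters row 1 and ejects 2. So w(6) = 2. P is now [[1, 3, 4], [5, 6]].
Step i=5: Q has 5 at row 2, column 2; remove 6 from row 2 of P and reverse-bump: 6 enters row 1 and ejects 4. So w(5) = 4. P is now [[1, 3, 6], [5]].
Step i=4: Q has 4 at row 1, column 3; remove that cell from P, ejecting 6. So w(4) = 6. P is now [[1, 3], [5]].
Step i=3: Q has 3 at row 1, column 2; remove that cell from P, ejecting 3. So w(3) = 3. P is now [[1], [5]].
Step i=2: Q has 2 at row 2, column 1; remove 5 from row 2 of P and reverse-bump: 5 enters row 1 and ejects 1. So w(2) = 1. P is now [[5]].
Step i=1: Q has 1 at row 1, column 1; remove that cell from P, ejecting 5. So w(1) = 5. P is now [].

So w = 5 1 3 6 4 2.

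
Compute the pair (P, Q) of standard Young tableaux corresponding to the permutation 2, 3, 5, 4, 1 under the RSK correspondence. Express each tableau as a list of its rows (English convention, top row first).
P = [[1, 3, 4], [2], [5]], Q = [[1, 2, 3], [4], [5]]

Insert each entry of the permutation into P by Schensted row insertion, recording in Q the position of each new cell.

Insert 2: appended to row 1. P = [[2]], Q = [[1]].
Insert 3: appended to row 1. P = [[2, 3]], Q = [[1, 2]].
Insert 5: appended to row 1. P = [[2, 3, 5]], Q = [[1, 2, 3]].
Insert 4: 4 bumps 5 from row 1; 5 starts row 2. P = [[2, 3, 4], [5]], Q = [[1, 2, 3], [4]].
Insert 1: 1 bumps 2 from row 1; 2 bumps 5 from row 2; 5 starts row 3. P = [[1, 3, 4], [2], [5]], Q = [[1, 2, 3], [4], [5]].

So P = [[1, 3, 4], [2], [5]], Q = [[1, 2, 3], [4], [5]].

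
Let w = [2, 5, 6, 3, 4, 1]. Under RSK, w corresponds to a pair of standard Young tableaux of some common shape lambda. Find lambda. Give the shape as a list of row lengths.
[3, 2, 1]

Row-insert each entry into an empty tableau.

After inserting 2: P = [[2]].
After inserting 5: P = [[2, 5]].
After inserting 6: P = [[2, 5, 6]].
After inserting 3: P = [[2, 3, 6], [5]].
After inserting 4: P = [[2, 3, 4], [5, 6]].
After inserting 1: P = [[1, 3, 4], [2, 6], [5]].

The final insertion tableau P = [[1, 3, 4], [2, 6], [5]] has shape [3, 2, 1].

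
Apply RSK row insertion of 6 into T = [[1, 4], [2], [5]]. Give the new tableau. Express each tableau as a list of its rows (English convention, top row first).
6 is larger than every entry of row 1, so it is appended to row 1. The new tableau is [[1, 4, 6], [2], [5]].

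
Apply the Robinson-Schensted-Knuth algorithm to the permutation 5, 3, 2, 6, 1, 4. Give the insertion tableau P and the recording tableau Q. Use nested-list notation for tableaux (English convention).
Insert each entry of the permutation into P by Schensted row insertion, recording in Q the position of each new cell.

After inserting 5: P = [[5]].
After inserting 3: P = [[3], [5]].
After inserting 2: P = [[2], [3], [5]].
After inserting 6: P = [[2, 6], [3], [5]].
After inserting 1: P = [[1, 6], [2], [3], [5]].
After inserting 4: P = [[1, 4], [2, 6], [3], [5]].

So P = [[1, 4], [2, 6], [3], [5]], Q = [[1, 4], [2, 6], [3], [5]].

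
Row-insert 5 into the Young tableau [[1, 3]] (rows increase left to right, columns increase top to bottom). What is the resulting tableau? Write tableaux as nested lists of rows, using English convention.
[[1, 3, 5]]

5 is larger than every entry of row 1, so it is appended to row 1. The new tableau is [[1, 3, 5]].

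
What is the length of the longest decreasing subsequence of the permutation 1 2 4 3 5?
2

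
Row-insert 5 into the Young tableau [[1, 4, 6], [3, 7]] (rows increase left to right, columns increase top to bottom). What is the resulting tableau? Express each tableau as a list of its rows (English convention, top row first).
[[1, 4, 5], [3, 6], [7]]

In row 1, 5 replaces 6 (the leftmost entry greater than 5); 6 is bumped to row 2. In row 2, 6 replaces 7 (the leftmost entry greater than 6); 7 is bumped to row 3. 7 starts a new row 3. The new tableau is [[1, 4, 5], [3, 6], [7]].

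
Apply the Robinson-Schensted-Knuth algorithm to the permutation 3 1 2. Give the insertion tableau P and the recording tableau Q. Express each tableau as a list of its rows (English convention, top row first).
P = [[1, 2], [3]], Q = [[1, 3], [2]]

Insert each entry of the permutation into P by Schensted row insertion, recording in Q the position of each new cell.

Insert 3: appended to row 1. P = [[3]].
Insert 1: 1 bumps 3 from row 1; 3 starts row 2. P = [[1], [3]].
Insert 2: appended to row 1. P = [[1, 2], [3]].

So P = [[1, 2], [3]], Q = [[1, 3], [2]].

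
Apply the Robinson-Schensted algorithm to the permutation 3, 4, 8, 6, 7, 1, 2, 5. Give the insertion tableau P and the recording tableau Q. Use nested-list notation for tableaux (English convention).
P = [[1, 2, 5, 7], [3, 4, 6], [8]], Q = [[1, 2, 3, 5], [4, 7, 8], [6]]

Insert each entry of the permutation into P by Schensted row insertion, recording in Q the position of each new cell.

Insert 3: appended to row 1. P = [[3]].
Insert 4: appended to row 1. P = [[3, 4]].
Insert 8: appended to row 1. P = [[3, 4, 8]].
Insert 6: 6 bumps 8 from row 1; 8 starts row 2. P = [[3, 4, 6], [8]].
Insert 7: appended to row 1. P = [[3, 4, 6, 7], [8]].
Insert 1: 1 bumps 3 from row 1; 3 bumps 8 from row 2; 8 starts row 3. P = [[1, 4, 6, 7], [3], [8]].
Insert 2: 2 bumps 4 from row 1; 4 appends to row 2. P = [[1, 2, 6, 7], [3, 4], [8]].
Insert 5: 5 bumps 6 from row 1; 6 appends to row 2. P = [[1, 2, 5, 7], [3, 4, 6], [8]].

So P = [[1, 2, 5, 7], [3, 4, 6], [8]], Q = [[1, 2, 3, 5], [4, 7, 8], [6]].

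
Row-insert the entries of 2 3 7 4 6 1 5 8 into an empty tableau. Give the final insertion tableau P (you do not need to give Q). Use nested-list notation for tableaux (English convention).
P = [[1, 3, 4, 5, 8], [2, 6], [7]]

Insert 2: appended to row 1. P = [[2]].
Insert 3: appended to row 1. P = [[2, 3]].
Insert 7: appended to row 1. P = [[2, 3, 7]].
Insert 4: 4 bumps 7 from row 1; 7 starts row 2. P = [[2, 3, 4], [7]].
Insert 6: appended to row 1. P = [[2, 3, 4, 6], [7]].
Insert 1: 1 bumps 2 from row 1; 2 bumps 7 from row 2; 7 starts row 3. P = [[1, 3, 4, 6], [2], [7]].
Insert 5: 5 bumps 6 from row 1; 6 appends to row 2. P = [[1, 3, 4, 5], [2, 6], [7]].
Insert 8: appended to row 1. P = [[1, 3, 4, 5, 8], [2, 6], [7]].

So P = [[1, 3, 4, 5, 8], [2, 6], [7]].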